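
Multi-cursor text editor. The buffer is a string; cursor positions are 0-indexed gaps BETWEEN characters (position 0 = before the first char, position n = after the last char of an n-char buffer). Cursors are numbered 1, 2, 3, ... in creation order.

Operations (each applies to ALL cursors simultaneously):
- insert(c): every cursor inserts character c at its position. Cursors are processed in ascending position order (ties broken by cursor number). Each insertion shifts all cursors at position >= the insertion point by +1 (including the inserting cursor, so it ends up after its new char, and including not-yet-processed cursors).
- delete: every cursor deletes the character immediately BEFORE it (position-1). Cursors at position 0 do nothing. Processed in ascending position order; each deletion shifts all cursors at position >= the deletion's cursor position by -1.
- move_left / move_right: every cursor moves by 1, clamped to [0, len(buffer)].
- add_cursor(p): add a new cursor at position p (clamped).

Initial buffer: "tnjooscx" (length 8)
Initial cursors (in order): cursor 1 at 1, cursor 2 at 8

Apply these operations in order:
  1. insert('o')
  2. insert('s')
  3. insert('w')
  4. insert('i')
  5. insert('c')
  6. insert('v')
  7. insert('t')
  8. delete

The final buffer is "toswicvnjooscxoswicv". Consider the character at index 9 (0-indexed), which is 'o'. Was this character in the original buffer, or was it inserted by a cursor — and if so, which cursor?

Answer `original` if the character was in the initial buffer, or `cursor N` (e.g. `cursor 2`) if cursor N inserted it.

Answer: original

Derivation:
After op 1 (insert('o')): buffer="tonjooscxo" (len 10), cursors c1@2 c2@10, authorship .1.......2
After op 2 (insert('s')): buffer="tosnjooscxos" (len 12), cursors c1@3 c2@12, authorship .11.......22
After op 3 (insert('w')): buffer="toswnjooscxosw" (len 14), cursors c1@4 c2@14, authorship .111.......222
After op 4 (insert('i')): buffer="toswinjooscxoswi" (len 16), cursors c1@5 c2@16, authorship .1111.......2222
After op 5 (insert('c')): buffer="toswicnjooscxoswic" (len 18), cursors c1@6 c2@18, authorship .11111.......22222
After op 6 (insert('v')): buffer="toswicvnjooscxoswicv" (len 20), cursors c1@7 c2@20, authorship .111111.......222222
After op 7 (insert('t')): buffer="toswicvtnjooscxoswicvt" (len 22), cursors c1@8 c2@22, authorship .1111111.......2222222
After op 8 (delete): buffer="toswicvnjooscxoswicv" (len 20), cursors c1@7 c2@20, authorship .111111.......222222
Authorship (.=original, N=cursor N): . 1 1 1 1 1 1 . . . . . . . 2 2 2 2 2 2
Index 9: author = original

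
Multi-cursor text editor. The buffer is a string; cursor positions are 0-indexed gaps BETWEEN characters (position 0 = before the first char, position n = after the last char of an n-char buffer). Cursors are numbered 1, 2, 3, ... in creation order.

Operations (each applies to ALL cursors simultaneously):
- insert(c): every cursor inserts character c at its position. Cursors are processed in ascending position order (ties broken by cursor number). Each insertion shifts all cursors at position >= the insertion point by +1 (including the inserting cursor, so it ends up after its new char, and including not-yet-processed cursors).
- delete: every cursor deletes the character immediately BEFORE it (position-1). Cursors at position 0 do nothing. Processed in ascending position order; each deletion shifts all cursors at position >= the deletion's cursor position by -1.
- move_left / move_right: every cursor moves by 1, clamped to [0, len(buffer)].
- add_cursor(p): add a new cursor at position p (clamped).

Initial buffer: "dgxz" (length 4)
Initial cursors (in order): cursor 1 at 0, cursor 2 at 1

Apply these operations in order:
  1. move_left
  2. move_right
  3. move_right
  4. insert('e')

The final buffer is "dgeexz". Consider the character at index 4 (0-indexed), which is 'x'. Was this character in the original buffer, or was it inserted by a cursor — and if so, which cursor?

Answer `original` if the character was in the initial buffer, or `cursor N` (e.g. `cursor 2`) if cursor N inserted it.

After op 1 (move_left): buffer="dgxz" (len 4), cursors c1@0 c2@0, authorship ....
After op 2 (move_right): buffer="dgxz" (len 4), cursors c1@1 c2@1, authorship ....
After op 3 (move_right): buffer="dgxz" (len 4), cursors c1@2 c2@2, authorship ....
After op 4 (insert('e')): buffer="dgeexz" (len 6), cursors c1@4 c2@4, authorship ..12..
Authorship (.=original, N=cursor N): . . 1 2 . .
Index 4: author = original

Answer: original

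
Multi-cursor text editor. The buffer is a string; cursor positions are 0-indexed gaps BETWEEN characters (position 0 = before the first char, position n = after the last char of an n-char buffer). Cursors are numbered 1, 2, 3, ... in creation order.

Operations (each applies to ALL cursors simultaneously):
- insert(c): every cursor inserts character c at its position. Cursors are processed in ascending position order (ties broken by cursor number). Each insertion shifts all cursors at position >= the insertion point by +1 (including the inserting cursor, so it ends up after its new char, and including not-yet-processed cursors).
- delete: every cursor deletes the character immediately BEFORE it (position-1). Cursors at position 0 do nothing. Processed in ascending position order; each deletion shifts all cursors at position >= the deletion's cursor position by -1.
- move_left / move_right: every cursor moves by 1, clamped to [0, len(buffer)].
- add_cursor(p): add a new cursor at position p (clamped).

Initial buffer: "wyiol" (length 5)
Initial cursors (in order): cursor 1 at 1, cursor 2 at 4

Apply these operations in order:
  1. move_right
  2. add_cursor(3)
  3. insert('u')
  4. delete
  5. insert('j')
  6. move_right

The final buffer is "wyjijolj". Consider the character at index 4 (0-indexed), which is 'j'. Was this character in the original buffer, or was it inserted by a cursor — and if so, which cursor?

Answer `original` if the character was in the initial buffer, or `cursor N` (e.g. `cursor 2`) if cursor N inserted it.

Answer: cursor 3

Derivation:
After op 1 (move_right): buffer="wyiol" (len 5), cursors c1@2 c2@5, authorship .....
After op 2 (add_cursor(3)): buffer="wyiol" (len 5), cursors c1@2 c3@3 c2@5, authorship .....
After op 3 (insert('u')): buffer="wyuiuolu" (len 8), cursors c1@3 c3@5 c2@8, authorship ..1.3..2
After op 4 (delete): buffer="wyiol" (len 5), cursors c1@2 c3@3 c2@5, authorship .....
After op 5 (insert('j')): buffer="wyjijolj" (len 8), cursors c1@3 c3@5 c2@8, authorship ..1.3..2
After op 6 (move_right): buffer="wyjijolj" (len 8), cursors c1@4 c3@6 c2@8, authorship ..1.3..2
Authorship (.=original, N=cursor N): . . 1 . 3 . . 2
Index 4: author = 3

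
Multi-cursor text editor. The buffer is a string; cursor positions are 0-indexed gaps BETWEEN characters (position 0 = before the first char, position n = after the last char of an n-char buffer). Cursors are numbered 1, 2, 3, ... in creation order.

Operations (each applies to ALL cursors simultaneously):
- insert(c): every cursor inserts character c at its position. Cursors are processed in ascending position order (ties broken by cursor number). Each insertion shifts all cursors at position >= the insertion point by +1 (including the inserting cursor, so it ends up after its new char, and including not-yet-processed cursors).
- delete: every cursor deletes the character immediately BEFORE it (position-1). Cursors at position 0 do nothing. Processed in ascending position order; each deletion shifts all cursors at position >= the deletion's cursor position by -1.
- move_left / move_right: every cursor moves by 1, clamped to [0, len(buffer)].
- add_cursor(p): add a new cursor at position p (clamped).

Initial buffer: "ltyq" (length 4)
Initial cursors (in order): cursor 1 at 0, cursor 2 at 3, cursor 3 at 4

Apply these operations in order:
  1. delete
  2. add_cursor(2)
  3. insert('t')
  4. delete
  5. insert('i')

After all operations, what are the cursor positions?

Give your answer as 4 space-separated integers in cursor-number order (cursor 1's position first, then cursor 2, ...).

Answer: 1 6 6 6

Derivation:
After op 1 (delete): buffer="lt" (len 2), cursors c1@0 c2@2 c3@2, authorship ..
After op 2 (add_cursor(2)): buffer="lt" (len 2), cursors c1@0 c2@2 c3@2 c4@2, authorship ..
After op 3 (insert('t')): buffer="tltttt" (len 6), cursors c1@1 c2@6 c3@6 c4@6, authorship 1..234
After op 4 (delete): buffer="lt" (len 2), cursors c1@0 c2@2 c3@2 c4@2, authorship ..
After op 5 (insert('i')): buffer="iltiii" (len 6), cursors c1@1 c2@6 c3@6 c4@6, authorship 1..234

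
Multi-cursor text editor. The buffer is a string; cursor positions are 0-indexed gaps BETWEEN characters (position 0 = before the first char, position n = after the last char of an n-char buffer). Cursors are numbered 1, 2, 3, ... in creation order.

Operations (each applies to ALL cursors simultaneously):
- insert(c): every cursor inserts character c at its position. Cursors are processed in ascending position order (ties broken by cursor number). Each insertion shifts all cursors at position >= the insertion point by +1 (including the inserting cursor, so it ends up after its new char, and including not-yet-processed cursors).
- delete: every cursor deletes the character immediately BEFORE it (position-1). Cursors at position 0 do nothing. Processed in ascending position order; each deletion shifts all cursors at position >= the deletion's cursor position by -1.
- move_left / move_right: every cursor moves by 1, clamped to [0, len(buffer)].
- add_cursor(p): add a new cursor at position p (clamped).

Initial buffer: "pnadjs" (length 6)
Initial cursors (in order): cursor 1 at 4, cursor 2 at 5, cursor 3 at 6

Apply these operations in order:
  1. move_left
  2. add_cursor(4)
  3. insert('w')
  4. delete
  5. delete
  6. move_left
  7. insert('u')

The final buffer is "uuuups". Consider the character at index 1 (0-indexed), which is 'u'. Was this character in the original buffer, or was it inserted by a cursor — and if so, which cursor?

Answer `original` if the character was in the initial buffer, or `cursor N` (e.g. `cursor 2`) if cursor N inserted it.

After op 1 (move_left): buffer="pnadjs" (len 6), cursors c1@3 c2@4 c3@5, authorship ......
After op 2 (add_cursor(4)): buffer="pnadjs" (len 6), cursors c1@3 c2@4 c4@4 c3@5, authorship ......
After op 3 (insert('w')): buffer="pnawdwwjws" (len 10), cursors c1@4 c2@7 c4@7 c3@9, authorship ...1.24.3.
After op 4 (delete): buffer="pnadjs" (len 6), cursors c1@3 c2@4 c4@4 c3@5, authorship ......
After op 5 (delete): buffer="ps" (len 2), cursors c1@1 c2@1 c3@1 c4@1, authorship ..
After op 6 (move_left): buffer="ps" (len 2), cursors c1@0 c2@0 c3@0 c4@0, authorship ..
After op 7 (insert('u')): buffer="uuuups" (len 6), cursors c1@4 c2@4 c3@4 c4@4, authorship 1234..
Authorship (.=original, N=cursor N): 1 2 3 4 . .
Index 1: author = 2

Answer: cursor 2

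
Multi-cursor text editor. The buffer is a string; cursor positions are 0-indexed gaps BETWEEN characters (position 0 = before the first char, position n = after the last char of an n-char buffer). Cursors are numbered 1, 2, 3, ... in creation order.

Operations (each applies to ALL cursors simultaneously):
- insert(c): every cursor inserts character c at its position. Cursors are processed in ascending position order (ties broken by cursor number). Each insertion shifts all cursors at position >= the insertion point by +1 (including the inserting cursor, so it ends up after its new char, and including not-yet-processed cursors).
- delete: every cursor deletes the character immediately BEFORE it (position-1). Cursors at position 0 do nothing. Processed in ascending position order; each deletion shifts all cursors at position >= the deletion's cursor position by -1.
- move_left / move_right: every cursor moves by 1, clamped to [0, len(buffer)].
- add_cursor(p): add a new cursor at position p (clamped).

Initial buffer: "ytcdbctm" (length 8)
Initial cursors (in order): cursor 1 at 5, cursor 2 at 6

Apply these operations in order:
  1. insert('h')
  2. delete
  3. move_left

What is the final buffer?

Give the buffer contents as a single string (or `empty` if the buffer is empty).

Answer: ytcdbctm

Derivation:
After op 1 (insert('h')): buffer="ytcdbhchtm" (len 10), cursors c1@6 c2@8, authorship .....1.2..
After op 2 (delete): buffer="ytcdbctm" (len 8), cursors c1@5 c2@6, authorship ........
After op 3 (move_left): buffer="ytcdbctm" (len 8), cursors c1@4 c2@5, authorship ........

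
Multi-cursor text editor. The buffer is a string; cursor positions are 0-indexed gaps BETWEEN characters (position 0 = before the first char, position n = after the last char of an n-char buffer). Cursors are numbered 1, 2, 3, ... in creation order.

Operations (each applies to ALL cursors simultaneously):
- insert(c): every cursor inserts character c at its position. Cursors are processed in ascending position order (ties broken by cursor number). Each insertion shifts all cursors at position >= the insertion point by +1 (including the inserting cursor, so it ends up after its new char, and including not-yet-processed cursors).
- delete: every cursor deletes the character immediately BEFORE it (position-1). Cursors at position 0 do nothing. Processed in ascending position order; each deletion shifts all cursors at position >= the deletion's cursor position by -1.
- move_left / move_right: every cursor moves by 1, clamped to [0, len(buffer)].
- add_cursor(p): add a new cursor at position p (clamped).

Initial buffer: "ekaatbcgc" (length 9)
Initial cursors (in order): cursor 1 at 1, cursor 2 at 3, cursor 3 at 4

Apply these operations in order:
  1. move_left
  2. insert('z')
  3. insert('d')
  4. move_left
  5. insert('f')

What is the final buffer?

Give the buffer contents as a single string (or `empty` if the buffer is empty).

After op 1 (move_left): buffer="ekaatbcgc" (len 9), cursors c1@0 c2@2 c3@3, authorship .........
After op 2 (insert('z')): buffer="zekzazatbcgc" (len 12), cursors c1@1 c2@4 c3@6, authorship 1..2.3......
After op 3 (insert('d')): buffer="zdekzdazdatbcgc" (len 15), cursors c1@2 c2@6 c3@9, authorship 11..22.33......
After op 4 (move_left): buffer="zdekzdazdatbcgc" (len 15), cursors c1@1 c2@5 c3@8, authorship 11..22.33......
After op 5 (insert('f')): buffer="zfdekzfdazfdatbcgc" (len 18), cursors c1@2 c2@7 c3@11, authorship 111..222.333......

Answer: zfdekzfdazfdatbcgc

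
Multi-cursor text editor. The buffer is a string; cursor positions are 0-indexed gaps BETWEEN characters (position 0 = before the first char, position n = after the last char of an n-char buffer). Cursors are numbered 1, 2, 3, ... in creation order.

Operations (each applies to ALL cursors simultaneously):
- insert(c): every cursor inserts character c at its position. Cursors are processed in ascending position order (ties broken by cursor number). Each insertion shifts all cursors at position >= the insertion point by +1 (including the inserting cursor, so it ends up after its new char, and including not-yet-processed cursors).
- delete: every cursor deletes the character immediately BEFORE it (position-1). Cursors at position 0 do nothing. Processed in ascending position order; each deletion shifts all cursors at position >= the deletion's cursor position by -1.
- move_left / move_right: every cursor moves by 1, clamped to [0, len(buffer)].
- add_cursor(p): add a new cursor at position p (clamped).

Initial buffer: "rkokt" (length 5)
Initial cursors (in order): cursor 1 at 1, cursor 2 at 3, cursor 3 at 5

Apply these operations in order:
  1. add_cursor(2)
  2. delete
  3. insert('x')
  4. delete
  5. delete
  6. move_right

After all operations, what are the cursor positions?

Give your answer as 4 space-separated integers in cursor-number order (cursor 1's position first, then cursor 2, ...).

After op 1 (add_cursor(2)): buffer="rkokt" (len 5), cursors c1@1 c4@2 c2@3 c3@5, authorship .....
After op 2 (delete): buffer="k" (len 1), cursors c1@0 c2@0 c4@0 c3@1, authorship .
After op 3 (insert('x')): buffer="xxxkx" (len 5), cursors c1@3 c2@3 c4@3 c3@5, authorship 124.3
After op 4 (delete): buffer="k" (len 1), cursors c1@0 c2@0 c4@0 c3@1, authorship .
After op 5 (delete): buffer="" (len 0), cursors c1@0 c2@0 c3@0 c4@0, authorship 
After op 6 (move_right): buffer="" (len 0), cursors c1@0 c2@0 c3@0 c4@0, authorship 

Answer: 0 0 0 0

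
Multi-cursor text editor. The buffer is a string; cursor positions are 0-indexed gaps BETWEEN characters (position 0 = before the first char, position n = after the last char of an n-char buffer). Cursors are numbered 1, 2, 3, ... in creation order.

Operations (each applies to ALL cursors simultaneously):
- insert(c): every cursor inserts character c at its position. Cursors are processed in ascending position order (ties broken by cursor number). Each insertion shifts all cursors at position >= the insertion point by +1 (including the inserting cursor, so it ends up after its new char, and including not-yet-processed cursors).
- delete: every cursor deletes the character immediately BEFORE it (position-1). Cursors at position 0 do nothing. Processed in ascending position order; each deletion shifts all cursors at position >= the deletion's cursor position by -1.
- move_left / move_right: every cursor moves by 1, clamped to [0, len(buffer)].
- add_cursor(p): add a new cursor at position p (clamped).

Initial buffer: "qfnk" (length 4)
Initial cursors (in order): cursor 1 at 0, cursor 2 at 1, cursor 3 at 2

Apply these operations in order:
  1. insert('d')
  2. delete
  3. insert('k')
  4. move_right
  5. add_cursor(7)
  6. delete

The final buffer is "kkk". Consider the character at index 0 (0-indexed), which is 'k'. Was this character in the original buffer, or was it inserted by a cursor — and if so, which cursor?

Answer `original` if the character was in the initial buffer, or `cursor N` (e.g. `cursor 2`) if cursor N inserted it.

After op 1 (insert('d')): buffer="dqdfdnk" (len 7), cursors c1@1 c2@3 c3@5, authorship 1.2.3..
After op 2 (delete): buffer="qfnk" (len 4), cursors c1@0 c2@1 c3@2, authorship ....
After op 3 (insert('k')): buffer="kqkfknk" (len 7), cursors c1@1 c2@3 c3@5, authorship 1.2.3..
After op 4 (move_right): buffer="kqkfknk" (len 7), cursors c1@2 c2@4 c3@6, authorship 1.2.3..
After op 5 (add_cursor(7)): buffer="kqkfknk" (len 7), cursors c1@2 c2@4 c3@6 c4@7, authorship 1.2.3..
After op 6 (delete): buffer="kkk" (len 3), cursors c1@1 c2@2 c3@3 c4@3, authorship 123
Authorship (.=original, N=cursor N): 1 2 3
Index 0: author = 1

Answer: cursor 1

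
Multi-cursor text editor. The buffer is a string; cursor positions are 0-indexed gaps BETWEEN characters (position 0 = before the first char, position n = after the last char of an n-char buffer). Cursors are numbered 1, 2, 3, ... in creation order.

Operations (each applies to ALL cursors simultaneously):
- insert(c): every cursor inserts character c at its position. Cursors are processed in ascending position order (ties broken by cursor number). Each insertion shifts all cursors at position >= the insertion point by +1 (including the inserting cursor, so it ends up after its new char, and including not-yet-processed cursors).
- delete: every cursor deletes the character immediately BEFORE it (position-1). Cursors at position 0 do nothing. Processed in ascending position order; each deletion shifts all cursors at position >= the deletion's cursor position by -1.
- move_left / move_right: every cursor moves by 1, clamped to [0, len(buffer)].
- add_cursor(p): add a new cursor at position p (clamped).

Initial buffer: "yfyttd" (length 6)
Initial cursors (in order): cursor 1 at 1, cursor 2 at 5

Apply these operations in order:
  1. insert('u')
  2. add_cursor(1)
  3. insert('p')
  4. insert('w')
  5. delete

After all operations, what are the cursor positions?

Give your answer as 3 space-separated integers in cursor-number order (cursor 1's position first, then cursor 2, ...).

Answer: 4 10 2

Derivation:
After op 1 (insert('u')): buffer="yufyttud" (len 8), cursors c1@2 c2@7, authorship .1....2.
After op 2 (add_cursor(1)): buffer="yufyttud" (len 8), cursors c3@1 c1@2 c2@7, authorship .1....2.
After op 3 (insert('p')): buffer="ypupfyttupd" (len 11), cursors c3@2 c1@4 c2@10, authorship .311....22.
After op 4 (insert('w')): buffer="ypwupwfyttupwd" (len 14), cursors c3@3 c1@6 c2@13, authorship .33111....222.
After op 5 (delete): buffer="ypupfyttupd" (len 11), cursors c3@2 c1@4 c2@10, authorship .311....22.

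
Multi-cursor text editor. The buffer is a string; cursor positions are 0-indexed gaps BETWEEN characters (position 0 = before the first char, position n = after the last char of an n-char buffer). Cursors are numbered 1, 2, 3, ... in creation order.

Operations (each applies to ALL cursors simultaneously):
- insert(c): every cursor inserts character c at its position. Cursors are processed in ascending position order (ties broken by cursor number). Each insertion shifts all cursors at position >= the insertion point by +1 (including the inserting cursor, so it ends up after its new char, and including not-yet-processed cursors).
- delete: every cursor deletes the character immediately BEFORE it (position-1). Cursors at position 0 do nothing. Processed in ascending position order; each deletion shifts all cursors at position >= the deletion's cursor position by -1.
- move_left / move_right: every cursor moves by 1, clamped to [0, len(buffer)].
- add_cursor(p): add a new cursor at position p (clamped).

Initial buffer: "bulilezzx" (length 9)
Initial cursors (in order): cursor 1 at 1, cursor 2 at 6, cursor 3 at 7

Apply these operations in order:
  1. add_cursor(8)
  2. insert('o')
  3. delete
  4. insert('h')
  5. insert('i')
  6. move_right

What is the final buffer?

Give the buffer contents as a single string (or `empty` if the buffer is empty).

After op 1 (add_cursor(8)): buffer="bulilezzx" (len 9), cursors c1@1 c2@6 c3@7 c4@8, authorship .........
After op 2 (insert('o')): buffer="boulileozozox" (len 13), cursors c1@2 c2@8 c3@10 c4@12, authorship .1.....2.3.4.
After op 3 (delete): buffer="bulilezzx" (len 9), cursors c1@1 c2@6 c3@7 c4@8, authorship .........
After op 4 (insert('h')): buffer="bhulilehzhzhx" (len 13), cursors c1@2 c2@8 c3@10 c4@12, authorship .1.....2.3.4.
After op 5 (insert('i')): buffer="bhiulilehizhizhix" (len 17), cursors c1@3 c2@10 c3@13 c4@16, authorship .11.....22.33.44.
After op 6 (move_right): buffer="bhiulilehizhizhix" (len 17), cursors c1@4 c2@11 c3@14 c4@17, authorship .11.....22.33.44.

Answer: bhiulilehizhizhix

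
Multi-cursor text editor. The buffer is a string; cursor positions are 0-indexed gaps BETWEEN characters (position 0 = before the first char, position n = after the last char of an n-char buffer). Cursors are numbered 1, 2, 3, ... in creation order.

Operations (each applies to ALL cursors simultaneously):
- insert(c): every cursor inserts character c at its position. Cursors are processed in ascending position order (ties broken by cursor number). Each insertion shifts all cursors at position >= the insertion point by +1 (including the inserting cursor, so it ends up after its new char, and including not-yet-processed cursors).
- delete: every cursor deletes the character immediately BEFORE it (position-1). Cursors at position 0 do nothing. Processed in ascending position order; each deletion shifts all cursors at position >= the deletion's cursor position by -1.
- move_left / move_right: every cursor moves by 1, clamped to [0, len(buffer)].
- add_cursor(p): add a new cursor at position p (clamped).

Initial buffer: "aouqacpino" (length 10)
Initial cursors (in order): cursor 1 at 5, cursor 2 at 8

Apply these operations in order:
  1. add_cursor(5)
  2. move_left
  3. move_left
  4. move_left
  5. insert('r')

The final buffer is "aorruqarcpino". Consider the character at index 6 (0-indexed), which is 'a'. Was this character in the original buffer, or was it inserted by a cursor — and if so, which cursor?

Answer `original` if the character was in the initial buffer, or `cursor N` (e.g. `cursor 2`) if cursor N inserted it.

After op 1 (add_cursor(5)): buffer="aouqacpino" (len 10), cursors c1@5 c3@5 c2@8, authorship ..........
After op 2 (move_left): buffer="aouqacpino" (len 10), cursors c1@4 c3@4 c2@7, authorship ..........
After op 3 (move_left): buffer="aouqacpino" (len 10), cursors c1@3 c3@3 c2@6, authorship ..........
After op 4 (move_left): buffer="aouqacpino" (len 10), cursors c1@2 c3@2 c2@5, authorship ..........
After op 5 (insert('r')): buffer="aorruqarcpino" (len 13), cursors c1@4 c3@4 c2@8, authorship ..13...2.....
Authorship (.=original, N=cursor N): . . 1 3 . . . 2 . . . . .
Index 6: author = original

Answer: original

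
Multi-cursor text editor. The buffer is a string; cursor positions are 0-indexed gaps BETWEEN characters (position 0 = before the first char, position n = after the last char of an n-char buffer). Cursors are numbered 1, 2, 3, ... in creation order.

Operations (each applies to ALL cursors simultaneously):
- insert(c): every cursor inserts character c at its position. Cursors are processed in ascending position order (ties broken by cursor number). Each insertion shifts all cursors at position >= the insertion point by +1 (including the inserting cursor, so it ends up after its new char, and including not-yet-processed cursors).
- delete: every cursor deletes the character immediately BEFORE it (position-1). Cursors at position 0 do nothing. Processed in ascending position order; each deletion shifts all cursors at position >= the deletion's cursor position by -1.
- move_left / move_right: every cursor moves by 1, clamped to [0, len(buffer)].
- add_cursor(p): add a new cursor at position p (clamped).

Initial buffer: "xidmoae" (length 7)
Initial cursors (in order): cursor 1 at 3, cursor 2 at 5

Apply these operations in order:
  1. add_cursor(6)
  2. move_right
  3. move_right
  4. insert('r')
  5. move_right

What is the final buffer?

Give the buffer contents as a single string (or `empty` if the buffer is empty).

After op 1 (add_cursor(6)): buffer="xidmoae" (len 7), cursors c1@3 c2@5 c3@6, authorship .......
After op 2 (move_right): buffer="xidmoae" (len 7), cursors c1@4 c2@6 c3@7, authorship .......
After op 3 (move_right): buffer="xidmoae" (len 7), cursors c1@5 c2@7 c3@7, authorship .......
After op 4 (insert('r')): buffer="xidmoraerr" (len 10), cursors c1@6 c2@10 c3@10, authorship .....1..23
After op 5 (move_right): buffer="xidmoraerr" (len 10), cursors c1@7 c2@10 c3@10, authorship .....1..23

Answer: xidmoraerr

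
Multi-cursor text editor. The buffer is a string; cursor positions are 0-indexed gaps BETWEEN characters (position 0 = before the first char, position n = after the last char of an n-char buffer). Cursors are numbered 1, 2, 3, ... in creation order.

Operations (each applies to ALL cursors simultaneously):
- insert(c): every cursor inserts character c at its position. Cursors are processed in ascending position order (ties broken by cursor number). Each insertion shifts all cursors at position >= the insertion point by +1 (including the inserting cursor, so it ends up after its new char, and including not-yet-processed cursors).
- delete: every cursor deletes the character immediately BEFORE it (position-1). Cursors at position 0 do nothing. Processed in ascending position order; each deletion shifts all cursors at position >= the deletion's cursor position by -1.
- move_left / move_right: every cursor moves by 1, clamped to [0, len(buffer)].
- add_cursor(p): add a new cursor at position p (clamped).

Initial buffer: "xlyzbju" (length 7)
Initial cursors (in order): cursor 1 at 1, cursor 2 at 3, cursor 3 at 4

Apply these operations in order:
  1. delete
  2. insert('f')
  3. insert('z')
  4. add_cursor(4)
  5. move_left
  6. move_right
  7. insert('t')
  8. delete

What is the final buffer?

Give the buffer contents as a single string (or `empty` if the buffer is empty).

Answer: fzlffzzbju

Derivation:
After op 1 (delete): buffer="lbju" (len 4), cursors c1@0 c2@1 c3@1, authorship ....
After op 2 (insert('f')): buffer="flffbju" (len 7), cursors c1@1 c2@4 c3@4, authorship 1.23...
After op 3 (insert('z')): buffer="fzlffzzbju" (len 10), cursors c1@2 c2@7 c3@7, authorship 11.2323...
After op 4 (add_cursor(4)): buffer="fzlffzzbju" (len 10), cursors c1@2 c4@4 c2@7 c3@7, authorship 11.2323...
After op 5 (move_left): buffer="fzlffzzbju" (len 10), cursors c1@1 c4@3 c2@6 c3@6, authorship 11.2323...
After op 6 (move_right): buffer="fzlffzzbju" (len 10), cursors c1@2 c4@4 c2@7 c3@7, authorship 11.2323...
After op 7 (insert('t')): buffer="fztlftfzzttbju" (len 14), cursors c1@3 c4@6 c2@11 c3@11, authorship 111.2432323...
After op 8 (delete): buffer="fzlffzzbju" (len 10), cursors c1@2 c4@4 c2@7 c3@7, authorship 11.2323...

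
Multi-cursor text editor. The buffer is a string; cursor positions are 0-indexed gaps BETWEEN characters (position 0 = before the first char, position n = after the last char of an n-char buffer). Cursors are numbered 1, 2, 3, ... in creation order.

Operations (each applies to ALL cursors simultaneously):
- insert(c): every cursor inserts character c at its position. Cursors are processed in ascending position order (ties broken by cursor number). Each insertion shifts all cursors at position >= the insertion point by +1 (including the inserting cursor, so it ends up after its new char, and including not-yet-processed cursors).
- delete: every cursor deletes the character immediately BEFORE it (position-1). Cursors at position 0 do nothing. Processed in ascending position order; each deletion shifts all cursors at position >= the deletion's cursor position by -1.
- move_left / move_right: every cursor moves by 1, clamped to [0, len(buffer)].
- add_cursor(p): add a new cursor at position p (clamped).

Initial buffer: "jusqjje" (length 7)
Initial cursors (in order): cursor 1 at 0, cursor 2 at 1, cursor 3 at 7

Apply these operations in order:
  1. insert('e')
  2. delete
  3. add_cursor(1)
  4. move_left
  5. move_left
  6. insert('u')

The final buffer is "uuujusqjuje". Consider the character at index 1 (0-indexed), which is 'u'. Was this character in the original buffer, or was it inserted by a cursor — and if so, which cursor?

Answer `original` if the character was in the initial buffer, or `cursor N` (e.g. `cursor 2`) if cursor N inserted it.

Answer: cursor 2

Derivation:
After op 1 (insert('e')): buffer="ejeusqjjee" (len 10), cursors c1@1 c2@3 c3@10, authorship 1.2......3
After op 2 (delete): buffer="jusqjje" (len 7), cursors c1@0 c2@1 c3@7, authorship .......
After op 3 (add_cursor(1)): buffer="jusqjje" (len 7), cursors c1@0 c2@1 c4@1 c3@7, authorship .......
After op 4 (move_left): buffer="jusqjje" (len 7), cursors c1@0 c2@0 c4@0 c3@6, authorship .......
After op 5 (move_left): buffer="jusqjje" (len 7), cursors c1@0 c2@0 c4@0 c3@5, authorship .......
After op 6 (insert('u')): buffer="uuujusqjuje" (len 11), cursors c1@3 c2@3 c4@3 c3@9, authorship 124.....3..
Authorship (.=original, N=cursor N): 1 2 4 . . . . . 3 . .
Index 1: author = 2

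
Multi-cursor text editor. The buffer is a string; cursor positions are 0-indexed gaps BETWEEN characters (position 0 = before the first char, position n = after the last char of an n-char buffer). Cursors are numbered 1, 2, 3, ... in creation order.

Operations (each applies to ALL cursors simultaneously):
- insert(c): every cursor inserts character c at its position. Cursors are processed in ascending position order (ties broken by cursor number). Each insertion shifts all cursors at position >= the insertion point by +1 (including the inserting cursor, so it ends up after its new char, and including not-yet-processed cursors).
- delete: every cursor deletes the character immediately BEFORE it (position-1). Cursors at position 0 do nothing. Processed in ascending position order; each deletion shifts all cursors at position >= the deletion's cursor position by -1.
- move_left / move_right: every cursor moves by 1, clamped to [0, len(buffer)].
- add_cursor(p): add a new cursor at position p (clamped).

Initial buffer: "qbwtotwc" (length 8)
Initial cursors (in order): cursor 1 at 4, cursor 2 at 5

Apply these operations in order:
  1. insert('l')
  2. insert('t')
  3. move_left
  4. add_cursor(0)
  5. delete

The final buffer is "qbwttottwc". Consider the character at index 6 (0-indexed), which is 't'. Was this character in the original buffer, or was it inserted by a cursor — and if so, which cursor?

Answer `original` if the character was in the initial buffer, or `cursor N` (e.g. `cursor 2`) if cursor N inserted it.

After op 1 (insert('l')): buffer="qbwtloltwc" (len 10), cursors c1@5 c2@7, authorship ....1.2...
After op 2 (insert('t')): buffer="qbwtltolttwc" (len 12), cursors c1@6 c2@9, authorship ....11.22...
After op 3 (move_left): buffer="qbwtltolttwc" (len 12), cursors c1@5 c2@8, authorship ....11.22...
After op 4 (add_cursor(0)): buffer="qbwtltolttwc" (len 12), cursors c3@0 c1@5 c2@8, authorship ....11.22...
After op 5 (delete): buffer="qbwttottwc" (len 10), cursors c3@0 c1@4 c2@6, authorship ....1.2...
Authorship (.=original, N=cursor N): . . . . 1 . 2 . . .
Index 6: author = 2

Answer: cursor 2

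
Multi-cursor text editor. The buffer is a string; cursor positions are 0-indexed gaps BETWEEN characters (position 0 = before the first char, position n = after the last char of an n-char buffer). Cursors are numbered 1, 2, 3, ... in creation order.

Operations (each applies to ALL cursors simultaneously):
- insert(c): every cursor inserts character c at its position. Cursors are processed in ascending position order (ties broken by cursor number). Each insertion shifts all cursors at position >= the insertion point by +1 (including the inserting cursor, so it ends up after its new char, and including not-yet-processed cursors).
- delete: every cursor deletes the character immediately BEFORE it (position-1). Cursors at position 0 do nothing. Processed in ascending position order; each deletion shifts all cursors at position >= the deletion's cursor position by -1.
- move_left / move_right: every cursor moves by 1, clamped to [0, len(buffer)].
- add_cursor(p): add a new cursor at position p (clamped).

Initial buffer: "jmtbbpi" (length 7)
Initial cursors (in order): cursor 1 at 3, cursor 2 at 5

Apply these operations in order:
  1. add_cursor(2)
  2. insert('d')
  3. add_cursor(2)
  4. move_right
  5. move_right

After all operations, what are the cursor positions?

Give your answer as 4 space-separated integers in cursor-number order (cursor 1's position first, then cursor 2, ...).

After op 1 (add_cursor(2)): buffer="jmtbbpi" (len 7), cursors c3@2 c1@3 c2@5, authorship .......
After op 2 (insert('d')): buffer="jmdtdbbdpi" (len 10), cursors c3@3 c1@5 c2@8, authorship ..3.1..2..
After op 3 (add_cursor(2)): buffer="jmdtdbbdpi" (len 10), cursors c4@2 c3@3 c1@5 c2@8, authorship ..3.1..2..
After op 4 (move_right): buffer="jmdtdbbdpi" (len 10), cursors c4@3 c3@4 c1@6 c2@9, authorship ..3.1..2..
After op 5 (move_right): buffer="jmdtdbbdpi" (len 10), cursors c4@4 c3@5 c1@7 c2@10, authorship ..3.1..2..

Answer: 7 10 5 4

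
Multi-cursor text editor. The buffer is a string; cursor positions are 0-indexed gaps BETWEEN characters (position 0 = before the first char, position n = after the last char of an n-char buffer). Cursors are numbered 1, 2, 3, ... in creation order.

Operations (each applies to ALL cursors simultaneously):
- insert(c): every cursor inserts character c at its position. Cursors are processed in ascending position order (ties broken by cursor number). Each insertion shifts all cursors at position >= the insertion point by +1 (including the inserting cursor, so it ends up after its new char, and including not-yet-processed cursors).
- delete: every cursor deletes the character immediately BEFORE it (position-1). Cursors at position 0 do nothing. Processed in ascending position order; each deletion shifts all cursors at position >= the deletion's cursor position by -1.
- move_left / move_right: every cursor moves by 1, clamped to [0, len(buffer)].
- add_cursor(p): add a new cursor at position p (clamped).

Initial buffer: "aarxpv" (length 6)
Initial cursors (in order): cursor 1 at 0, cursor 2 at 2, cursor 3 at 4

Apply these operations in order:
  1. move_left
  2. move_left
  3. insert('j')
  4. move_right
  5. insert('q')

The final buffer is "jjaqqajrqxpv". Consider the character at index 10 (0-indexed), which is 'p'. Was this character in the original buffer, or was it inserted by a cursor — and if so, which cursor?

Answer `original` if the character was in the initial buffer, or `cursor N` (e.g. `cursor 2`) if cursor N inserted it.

After op 1 (move_left): buffer="aarxpv" (len 6), cursors c1@0 c2@1 c3@3, authorship ......
After op 2 (move_left): buffer="aarxpv" (len 6), cursors c1@0 c2@0 c3@2, authorship ......
After op 3 (insert('j')): buffer="jjaajrxpv" (len 9), cursors c1@2 c2@2 c3@5, authorship 12..3....
After op 4 (move_right): buffer="jjaajrxpv" (len 9), cursors c1@3 c2@3 c3@6, authorship 12..3....
After op 5 (insert('q')): buffer="jjaqqajrqxpv" (len 12), cursors c1@5 c2@5 c3@9, authorship 12.12.3.3...
Authorship (.=original, N=cursor N): 1 2 . 1 2 . 3 . 3 . . .
Index 10: author = original

Answer: original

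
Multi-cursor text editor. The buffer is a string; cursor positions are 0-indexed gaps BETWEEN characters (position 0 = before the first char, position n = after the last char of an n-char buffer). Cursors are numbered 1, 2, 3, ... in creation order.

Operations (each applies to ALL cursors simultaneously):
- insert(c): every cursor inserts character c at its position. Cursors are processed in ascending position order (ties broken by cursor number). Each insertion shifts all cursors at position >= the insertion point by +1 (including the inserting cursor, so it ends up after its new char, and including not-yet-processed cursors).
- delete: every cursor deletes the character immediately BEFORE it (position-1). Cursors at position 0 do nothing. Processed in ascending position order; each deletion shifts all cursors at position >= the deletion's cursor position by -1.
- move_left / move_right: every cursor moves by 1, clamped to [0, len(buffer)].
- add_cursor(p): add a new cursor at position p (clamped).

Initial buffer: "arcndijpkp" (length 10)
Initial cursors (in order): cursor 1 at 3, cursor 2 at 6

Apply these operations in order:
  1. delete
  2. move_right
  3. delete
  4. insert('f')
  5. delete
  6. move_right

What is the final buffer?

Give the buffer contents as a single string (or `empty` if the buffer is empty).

After op 1 (delete): buffer="arndjpkp" (len 8), cursors c1@2 c2@4, authorship ........
After op 2 (move_right): buffer="arndjpkp" (len 8), cursors c1@3 c2@5, authorship ........
After op 3 (delete): buffer="ardpkp" (len 6), cursors c1@2 c2@3, authorship ......
After op 4 (insert('f')): buffer="arfdfpkp" (len 8), cursors c1@3 c2@5, authorship ..1.2...
After op 5 (delete): buffer="ardpkp" (len 6), cursors c1@2 c2@3, authorship ......
After op 6 (move_right): buffer="ardpkp" (len 6), cursors c1@3 c2@4, authorship ......

Answer: ardpkp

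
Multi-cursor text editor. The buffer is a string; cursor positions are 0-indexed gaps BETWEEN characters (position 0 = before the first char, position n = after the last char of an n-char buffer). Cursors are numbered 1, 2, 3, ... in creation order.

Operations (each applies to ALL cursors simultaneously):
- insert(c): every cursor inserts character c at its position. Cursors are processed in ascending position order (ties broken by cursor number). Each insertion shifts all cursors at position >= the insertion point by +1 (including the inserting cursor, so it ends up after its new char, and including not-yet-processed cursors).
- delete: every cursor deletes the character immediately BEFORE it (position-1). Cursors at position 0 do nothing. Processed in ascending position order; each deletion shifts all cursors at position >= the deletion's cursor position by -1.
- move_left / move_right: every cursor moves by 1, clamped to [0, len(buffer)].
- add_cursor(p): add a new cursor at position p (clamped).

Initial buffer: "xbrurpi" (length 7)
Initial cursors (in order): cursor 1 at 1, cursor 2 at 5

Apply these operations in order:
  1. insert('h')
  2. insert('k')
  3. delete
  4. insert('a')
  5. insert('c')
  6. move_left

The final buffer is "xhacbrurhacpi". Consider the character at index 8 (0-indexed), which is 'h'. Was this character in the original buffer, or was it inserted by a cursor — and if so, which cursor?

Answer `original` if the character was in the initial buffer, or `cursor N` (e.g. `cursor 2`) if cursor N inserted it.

After op 1 (insert('h')): buffer="xhbrurhpi" (len 9), cursors c1@2 c2@7, authorship .1....2..
After op 2 (insert('k')): buffer="xhkbrurhkpi" (len 11), cursors c1@3 c2@9, authorship .11....22..
After op 3 (delete): buffer="xhbrurhpi" (len 9), cursors c1@2 c2@7, authorship .1....2..
After op 4 (insert('a')): buffer="xhabrurhapi" (len 11), cursors c1@3 c2@9, authorship .11....22..
After op 5 (insert('c')): buffer="xhacbrurhacpi" (len 13), cursors c1@4 c2@11, authorship .111....222..
After op 6 (move_left): buffer="xhacbrurhacpi" (len 13), cursors c1@3 c2@10, authorship .111....222..
Authorship (.=original, N=cursor N): . 1 1 1 . . . . 2 2 2 . .
Index 8: author = 2

Answer: cursor 2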